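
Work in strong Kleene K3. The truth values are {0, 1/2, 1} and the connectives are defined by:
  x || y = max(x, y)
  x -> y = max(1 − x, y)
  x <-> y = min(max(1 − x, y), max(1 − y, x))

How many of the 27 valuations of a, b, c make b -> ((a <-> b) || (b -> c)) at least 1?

value 1: 17 assignments (counts)
value 1/2: 9 assignments
value 0: 1 assignment
So 17 of the 27 assignments meet the threshold.

17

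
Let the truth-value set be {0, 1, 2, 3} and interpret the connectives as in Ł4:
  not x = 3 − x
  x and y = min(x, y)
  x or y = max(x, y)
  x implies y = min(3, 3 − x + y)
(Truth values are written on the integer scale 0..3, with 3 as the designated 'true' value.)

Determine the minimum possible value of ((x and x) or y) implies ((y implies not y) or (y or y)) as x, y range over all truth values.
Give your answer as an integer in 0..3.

2

Take x = 3, y = 2:
x and x = 3 and 3 = 3
(x and x) or y = 3 or 2 = 3
not y = not 2 = 1
y implies not y = 2 implies 1 = 2
y or y = 2 or 2 = 2
(y implies not y) or (y or y) = 2 or 2 = 2
((x and x) or y) implies ((y implies not y) or (y or y)) = 3 implies 2 = 2
No assignment yields a value below 2, so this is the minimum.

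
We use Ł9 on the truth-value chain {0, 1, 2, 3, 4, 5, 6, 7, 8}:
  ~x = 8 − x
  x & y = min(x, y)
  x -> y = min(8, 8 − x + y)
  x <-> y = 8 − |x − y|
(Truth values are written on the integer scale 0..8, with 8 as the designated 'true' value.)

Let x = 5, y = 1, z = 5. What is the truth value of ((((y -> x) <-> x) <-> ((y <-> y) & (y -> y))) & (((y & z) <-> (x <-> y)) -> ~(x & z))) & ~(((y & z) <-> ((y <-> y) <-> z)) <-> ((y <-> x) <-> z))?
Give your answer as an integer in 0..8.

y -> x = 1 -> 5 = 8
(y -> x) <-> x = 8 <-> 5 = 5
y <-> y = 1 <-> 1 = 8
y -> y = 1 -> 1 = 8
(y <-> y) & (y -> y) = 8 & 8 = 8
((y -> x) <-> x) <-> ((y <-> y) & (y -> y)) = 5 <-> 8 = 5
y & z = 1 & 5 = 1
x <-> y = 5 <-> 1 = 4
(y & z) <-> (x <-> y) = 1 <-> 4 = 5
x & z = 5 & 5 = 5
~(x & z) = ~5 = 3
((y & z) <-> (x <-> y)) -> ~(x & z) = 5 -> 3 = 6
(((y -> x) <-> x) <-> ((y <-> y) & (y -> y))) & (((y & z) <-> (x <-> y)) -> ~(x & z)) = 5 & 6 = 5
y & z = 1 & 5 = 1
y <-> y = 1 <-> 1 = 8
(y <-> y) <-> z = 8 <-> 5 = 5
(y & z) <-> ((y <-> y) <-> z) = 1 <-> 5 = 4
y <-> x = 1 <-> 5 = 4
(y <-> x) <-> z = 4 <-> 5 = 7
((y & z) <-> ((y <-> y) <-> z)) <-> ((y <-> x) <-> z) = 4 <-> 7 = 5
~(((y & z) <-> ((y <-> y) <-> z)) <-> ((y <-> x) <-> z)) = ~5 = 3
((((y -> x) <-> x) <-> ((y <-> y) & (y -> y))) & (((y & z) <-> (x <-> y)) -> ~(x & z))) & ~(((y & z) <-> ((y <-> y) <-> z)) <-> ((y <-> x) <-> z)) = 5 & 3 = 3

3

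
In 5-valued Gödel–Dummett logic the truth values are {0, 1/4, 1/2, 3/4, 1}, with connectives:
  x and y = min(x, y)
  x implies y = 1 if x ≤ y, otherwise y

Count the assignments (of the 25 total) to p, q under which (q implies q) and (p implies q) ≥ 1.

value 1: 15 assignments (counts)
value 3/4: 1 assignment
value 1/2: 2 assignments
value 1/4: 3 assignments
value 0: 4 assignments
So 15 of the 25 assignments meet the threshold.

15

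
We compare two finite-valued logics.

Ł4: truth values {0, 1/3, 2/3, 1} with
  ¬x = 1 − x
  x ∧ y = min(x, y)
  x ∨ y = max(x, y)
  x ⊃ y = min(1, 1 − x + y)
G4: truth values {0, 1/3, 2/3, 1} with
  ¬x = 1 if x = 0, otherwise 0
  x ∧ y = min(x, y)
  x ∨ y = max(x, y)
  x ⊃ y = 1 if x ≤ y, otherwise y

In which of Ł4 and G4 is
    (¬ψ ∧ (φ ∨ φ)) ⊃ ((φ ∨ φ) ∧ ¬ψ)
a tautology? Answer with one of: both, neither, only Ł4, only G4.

both

In Ł4: every assignment gives 1 — tautology.
In G4: every assignment gives 1 — tautology.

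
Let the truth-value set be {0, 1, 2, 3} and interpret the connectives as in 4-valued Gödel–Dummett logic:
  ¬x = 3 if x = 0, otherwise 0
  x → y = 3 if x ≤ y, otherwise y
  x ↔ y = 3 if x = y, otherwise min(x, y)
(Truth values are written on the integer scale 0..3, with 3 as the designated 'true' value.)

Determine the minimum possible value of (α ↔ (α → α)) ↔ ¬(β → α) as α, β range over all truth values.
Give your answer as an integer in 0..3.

Take α = 0, β = 1:
α → α = 0 → 0 = 3
α ↔ (α → α) = 0 ↔ 3 = 0
β → α = 1 → 0 = 0
¬(β → α) = ¬0 = 3
(α ↔ (α → α)) ↔ ¬(β → α) = 0 ↔ 3 = 0
No assignment yields a value below 0, so this is the minimum.

0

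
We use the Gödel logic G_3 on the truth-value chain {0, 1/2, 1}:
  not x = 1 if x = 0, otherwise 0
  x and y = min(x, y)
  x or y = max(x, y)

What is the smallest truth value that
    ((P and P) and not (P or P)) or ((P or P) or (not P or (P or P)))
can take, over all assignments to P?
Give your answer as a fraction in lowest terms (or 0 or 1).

1/2

Take P = 1/2:
P and P = 1/2 and 1/2 = 1/2
P or P = 1/2 or 1/2 = 1/2
not (P or P) = not 1/2 = 0
(P and P) and not (P or P) = 1/2 and 0 = 0
P or P = 1/2 or 1/2 = 1/2
not P = not 1/2 = 0
P or P = 1/2 or 1/2 = 1/2
not P or (P or P) = 0 or 1/2 = 1/2
(P or P) or (not P or (P or P)) = 1/2 or 1/2 = 1/2
((P and P) and not (P or P)) or ((P or P) or (not P or (P or P))) = 0 or 1/2 = 1/2
No assignment yields a value below 1/2, so this is the minimum.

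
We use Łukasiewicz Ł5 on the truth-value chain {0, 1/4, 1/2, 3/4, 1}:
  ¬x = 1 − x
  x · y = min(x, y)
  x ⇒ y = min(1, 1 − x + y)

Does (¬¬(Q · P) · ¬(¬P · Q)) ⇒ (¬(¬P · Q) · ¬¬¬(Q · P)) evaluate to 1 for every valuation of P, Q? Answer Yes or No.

Counterexample: take P = 3/4, Q = 3/4.
Q · P = 3/4 · 3/4 = 3/4
¬(Q · P) = ¬3/4 = 1/4
¬¬(Q · P) = ¬1/4 = 3/4
¬P = ¬3/4 = 1/4
¬P · Q = 1/4 · 3/4 = 1/4
¬(¬P · Q) = ¬1/4 = 3/4
¬¬(Q · P) · ¬(¬P · Q) = 3/4 · 3/4 = 3/4
¬P = ¬3/4 = 1/4
¬P · Q = 1/4 · 3/4 = 1/4
¬(¬P · Q) = ¬1/4 = 3/4
Q · P = 3/4 · 3/4 = 3/4
¬(Q · P) = ¬3/4 = 1/4
¬¬(Q · P) = ¬1/4 = 3/4
¬¬¬(Q · P) = ¬3/4 = 1/4
¬(¬P · Q) · ¬¬¬(Q · P) = 3/4 · 1/4 = 1/4
(¬¬(Q · P) · ¬(¬P · Q)) ⇒ (¬(¬P · Q) · ¬¬¬(Q · P)) = 3/4 ⇒ 1/4 = 1/2
This gives 1/2 ≠ 1.

No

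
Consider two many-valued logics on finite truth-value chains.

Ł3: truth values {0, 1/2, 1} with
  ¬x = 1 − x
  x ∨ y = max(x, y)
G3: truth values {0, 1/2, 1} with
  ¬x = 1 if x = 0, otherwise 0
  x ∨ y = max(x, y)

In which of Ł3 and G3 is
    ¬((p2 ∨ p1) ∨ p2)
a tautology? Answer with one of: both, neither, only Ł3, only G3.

neither

In Ł3: at p1 = 0, p2 = 1/2 the value is 1/2 — not a tautology.
In G3: at p1 = 0, p2 = 1/2 the value is 0 — not a tautology.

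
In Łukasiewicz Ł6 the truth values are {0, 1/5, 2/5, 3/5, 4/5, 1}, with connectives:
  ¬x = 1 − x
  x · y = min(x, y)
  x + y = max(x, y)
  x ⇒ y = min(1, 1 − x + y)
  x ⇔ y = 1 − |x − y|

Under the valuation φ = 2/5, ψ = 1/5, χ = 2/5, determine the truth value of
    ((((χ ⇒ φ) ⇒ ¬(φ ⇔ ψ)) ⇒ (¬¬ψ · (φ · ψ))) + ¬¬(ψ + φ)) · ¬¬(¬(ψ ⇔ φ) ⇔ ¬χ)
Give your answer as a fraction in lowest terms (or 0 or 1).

3/5

χ ⇒ φ = 2/5 ⇒ 2/5 = 1
φ ⇔ ψ = 2/5 ⇔ 1/5 = 4/5
¬(φ ⇔ ψ) = ¬4/5 = 1/5
(χ ⇒ φ) ⇒ ¬(φ ⇔ ψ) = 1 ⇒ 1/5 = 1/5
¬ψ = ¬1/5 = 4/5
¬¬ψ = ¬4/5 = 1/5
φ · ψ = 2/5 · 1/5 = 1/5
¬¬ψ · (φ · ψ) = 1/5 · 1/5 = 1/5
((χ ⇒ φ) ⇒ ¬(φ ⇔ ψ)) ⇒ (¬¬ψ · (φ · ψ)) = 1/5 ⇒ 1/5 = 1
ψ + φ = 1/5 + 2/5 = 2/5
¬(ψ + φ) = ¬2/5 = 3/5
¬¬(ψ + φ) = ¬3/5 = 2/5
(((χ ⇒ φ) ⇒ ¬(φ ⇔ ψ)) ⇒ (¬¬ψ · (φ · ψ))) + ¬¬(ψ + φ) = 1 + 2/5 = 1
ψ ⇔ φ = 1/5 ⇔ 2/5 = 4/5
¬(ψ ⇔ φ) = ¬4/5 = 1/5
¬χ = ¬2/5 = 3/5
¬(ψ ⇔ φ) ⇔ ¬χ = 1/5 ⇔ 3/5 = 3/5
¬(¬(ψ ⇔ φ) ⇔ ¬χ) = ¬3/5 = 2/5
¬¬(¬(ψ ⇔ φ) ⇔ ¬χ) = ¬2/5 = 3/5
((((χ ⇒ φ) ⇒ ¬(φ ⇔ ψ)) ⇒ (¬¬ψ · (φ · ψ))) + ¬¬(ψ + φ)) · ¬¬(¬(ψ ⇔ φ) ⇔ ¬χ) = 1 · 3/5 = 3/5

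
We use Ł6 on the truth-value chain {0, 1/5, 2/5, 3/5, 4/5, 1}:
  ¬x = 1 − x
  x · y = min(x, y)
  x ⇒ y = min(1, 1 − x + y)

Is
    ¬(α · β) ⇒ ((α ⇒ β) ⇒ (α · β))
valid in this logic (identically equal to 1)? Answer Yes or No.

No

Counterexample: take α = 0, β = 0.
α · β = 0 · 0 = 0
¬(α · β) = ¬0 = 1
α ⇒ β = 0 ⇒ 0 = 1
(α ⇒ β) ⇒ (α · β) = 1 ⇒ 0 = 0
¬(α · β) ⇒ ((α ⇒ β) ⇒ (α · β)) = 1 ⇒ 0 = 0
This gives 0 ≠ 1.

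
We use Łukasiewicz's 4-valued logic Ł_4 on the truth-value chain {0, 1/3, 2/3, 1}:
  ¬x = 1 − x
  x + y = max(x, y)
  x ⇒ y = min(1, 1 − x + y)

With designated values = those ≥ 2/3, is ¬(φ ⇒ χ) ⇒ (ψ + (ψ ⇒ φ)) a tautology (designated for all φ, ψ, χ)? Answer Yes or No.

Yes

At φ = 1/3, ψ = 0, χ = 1/3, for instance:
φ ⇒ χ = 1/3 ⇒ 1/3 = 1
¬(φ ⇒ χ) = ¬1 = 0
ψ ⇒ φ = 0 ⇒ 1/3 = 1
ψ + (ψ ⇒ φ) = 0 + 1 = 1
¬(φ ⇒ χ) ⇒ (ψ + (ψ ⇒ φ)) = 0 ⇒ 1 = 1
and checking the remaining 63 assignments likewise gives ≥ 2/3 in every case.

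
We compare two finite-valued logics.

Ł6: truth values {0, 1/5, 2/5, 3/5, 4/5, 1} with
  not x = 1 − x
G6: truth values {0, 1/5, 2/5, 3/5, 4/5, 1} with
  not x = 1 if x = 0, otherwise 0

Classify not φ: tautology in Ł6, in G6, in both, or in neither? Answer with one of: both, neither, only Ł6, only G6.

neither

In Ł6: at φ = 1/5 the value is 4/5 — not a tautology.
In G6: at φ = 1/5 the value is 0 — not a tautology.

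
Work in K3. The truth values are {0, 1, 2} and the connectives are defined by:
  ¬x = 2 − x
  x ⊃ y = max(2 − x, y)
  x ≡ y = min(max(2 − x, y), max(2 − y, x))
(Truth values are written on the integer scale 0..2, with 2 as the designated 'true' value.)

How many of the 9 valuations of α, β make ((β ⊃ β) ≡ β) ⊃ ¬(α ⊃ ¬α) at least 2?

5

α = 0, β = 0 ↦ 2  ≥
α = 0, β = 1 ↦ 1  <
α = 0, β = 2 ↦ 0  <
α = 1, β = 0 ↦ 2  ≥
α = 1, β = 1 ↦ 1  <
α = 1, β = 2 ↦ 1  <
α = 2, β = 0 ↦ 2  ≥
α = 2, β = 1 ↦ 2  ≥
α = 2, β = 2 ↦ 2  ≥
So 5 of the 9 assignments meet the threshold.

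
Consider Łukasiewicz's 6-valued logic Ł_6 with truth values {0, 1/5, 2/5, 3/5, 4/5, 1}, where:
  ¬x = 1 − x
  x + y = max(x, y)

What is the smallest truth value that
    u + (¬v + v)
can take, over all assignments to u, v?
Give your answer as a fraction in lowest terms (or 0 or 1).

3/5

Take u = 0, v = 2/5:
¬v = ¬2/5 = 3/5
¬v + v = 3/5 + 2/5 = 3/5
u + (¬v + v) = 0 + 3/5 = 3/5
No assignment yields a value below 3/5, so this is the minimum.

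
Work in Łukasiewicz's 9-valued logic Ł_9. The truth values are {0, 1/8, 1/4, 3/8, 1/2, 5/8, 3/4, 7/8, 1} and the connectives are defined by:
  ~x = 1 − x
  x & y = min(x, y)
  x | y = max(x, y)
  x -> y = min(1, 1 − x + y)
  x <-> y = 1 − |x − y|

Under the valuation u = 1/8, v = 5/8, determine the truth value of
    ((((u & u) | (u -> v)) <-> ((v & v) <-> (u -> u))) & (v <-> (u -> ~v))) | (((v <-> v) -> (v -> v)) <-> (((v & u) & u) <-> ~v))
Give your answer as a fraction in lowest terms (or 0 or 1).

3/4

u & u = 1/8 & 1/8 = 1/8
u -> v = 1/8 -> 5/8 = 1
(u & u) | (u -> v) = 1/8 | 1 = 1
v & v = 5/8 & 5/8 = 5/8
u -> u = 1/8 -> 1/8 = 1
(v & v) <-> (u -> u) = 5/8 <-> 1 = 5/8
((u & u) | (u -> v)) <-> ((v & v) <-> (u -> u)) = 1 <-> 5/8 = 5/8
~v = ~5/8 = 3/8
u -> ~v = 1/8 -> 3/8 = 1
v <-> (u -> ~v) = 5/8 <-> 1 = 5/8
(((u & u) | (u -> v)) <-> ((v & v) <-> (u -> u))) & (v <-> (u -> ~v)) = 5/8 & 5/8 = 5/8
v <-> v = 5/8 <-> 5/8 = 1
v -> v = 5/8 -> 5/8 = 1
(v <-> v) -> (v -> v) = 1 -> 1 = 1
v & u = 5/8 & 1/8 = 1/8
(v & u) & u = 1/8 & 1/8 = 1/8
~v = ~5/8 = 3/8
((v & u) & u) <-> ~v = 1/8 <-> 3/8 = 3/4
((v <-> v) -> (v -> v)) <-> (((v & u) & u) <-> ~v) = 1 <-> 3/4 = 3/4
((((u & u) | (u -> v)) <-> ((v & v) <-> (u -> u))) & (v <-> (u -> ~v))) | (((v <-> v) -> (v -> v)) <-> (((v & u) & u) <-> ~v)) = 5/8 | 3/4 = 3/4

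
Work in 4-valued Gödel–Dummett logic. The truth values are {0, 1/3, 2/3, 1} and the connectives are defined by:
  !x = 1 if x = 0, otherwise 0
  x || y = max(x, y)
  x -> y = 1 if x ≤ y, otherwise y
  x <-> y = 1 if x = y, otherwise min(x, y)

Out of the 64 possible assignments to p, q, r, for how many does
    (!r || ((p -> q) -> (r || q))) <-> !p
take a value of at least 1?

value 1: 10 assignments (counts)
value 2/3: 4 assignments
value 1/3: 2 assignments
value 0: 48 assignments
So 10 of the 64 assignments meet the threshold.

10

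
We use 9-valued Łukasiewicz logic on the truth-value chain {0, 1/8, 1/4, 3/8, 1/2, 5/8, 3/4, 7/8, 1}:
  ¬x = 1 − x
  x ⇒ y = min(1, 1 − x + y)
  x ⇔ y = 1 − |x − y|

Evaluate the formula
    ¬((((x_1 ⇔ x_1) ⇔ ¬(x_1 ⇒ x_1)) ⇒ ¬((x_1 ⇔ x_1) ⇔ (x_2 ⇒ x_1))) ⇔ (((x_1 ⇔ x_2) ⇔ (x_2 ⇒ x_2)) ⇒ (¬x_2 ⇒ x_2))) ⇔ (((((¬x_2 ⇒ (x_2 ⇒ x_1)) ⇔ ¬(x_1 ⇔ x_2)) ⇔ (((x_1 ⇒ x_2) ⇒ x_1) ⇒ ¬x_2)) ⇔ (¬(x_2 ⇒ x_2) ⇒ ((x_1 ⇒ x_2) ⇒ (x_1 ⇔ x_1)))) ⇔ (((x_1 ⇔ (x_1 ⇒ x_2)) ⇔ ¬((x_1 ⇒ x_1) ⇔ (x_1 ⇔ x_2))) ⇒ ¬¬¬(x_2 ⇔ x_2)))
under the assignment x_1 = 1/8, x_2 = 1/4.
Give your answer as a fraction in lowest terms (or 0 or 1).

x_1 ⇔ x_1 = 1/8 ⇔ 1/8 = 1
x_1 ⇒ x_1 = 1/8 ⇒ 1/8 = 1
¬(x_1 ⇒ x_1) = ¬1 = 0
(x_1 ⇔ x_1) ⇔ ¬(x_1 ⇒ x_1) = 1 ⇔ 0 = 0
x_1 ⇔ x_1 = 1/8 ⇔ 1/8 = 1
x_2 ⇒ x_1 = 1/4 ⇒ 1/8 = 7/8
(x_1 ⇔ x_1) ⇔ (x_2 ⇒ x_1) = 1 ⇔ 7/8 = 7/8
¬((x_1 ⇔ x_1) ⇔ (x_2 ⇒ x_1)) = ¬7/8 = 1/8
((x_1 ⇔ x_1) ⇔ ¬(x_1 ⇒ x_1)) ⇒ ¬((x_1 ⇔ x_1) ⇔ (x_2 ⇒ x_1)) = 0 ⇒ 1/8 = 1
x_1 ⇔ x_2 = 1/8 ⇔ 1/4 = 7/8
x_2 ⇒ x_2 = 1/4 ⇒ 1/4 = 1
(x_1 ⇔ x_2) ⇔ (x_2 ⇒ x_2) = 7/8 ⇔ 1 = 7/8
¬x_2 = ¬1/4 = 3/4
¬x_2 ⇒ x_2 = 3/4 ⇒ 1/4 = 1/2
((x_1 ⇔ x_2) ⇔ (x_2 ⇒ x_2)) ⇒ (¬x_2 ⇒ x_2) = 7/8 ⇒ 1/2 = 5/8
(((x_1 ⇔ x_1) ⇔ ¬(x_1 ⇒ x_1)) ⇒ ¬((x_1 ⇔ x_1) ⇔ (x_2 ⇒ x_1))) ⇔ (((x_1 ⇔ x_2) ⇔ (x_2 ⇒ x_2)) ⇒ (¬x_2 ⇒ x_2)) = 1 ⇔ 5/8 = 5/8
¬((((x_1 ⇔ x_1) ⇔ ¬(x_1 ⇒ x_1)) ⇒ ¬((x_1 ⇔ x_1) ⇔ (x_2 ⇒ x_1))) ⇔ (((x_1 ⇔ x_2) ⇔ (x_2 ⇒ x_2)) ⇒ (¬x_2 ⇒ x_2))) = ¬5/8 = 3/8
¬x_2 = ¬1/4 = 3/4
x_2 ⇒ x_1 = 1/4 ⇒ 1/8 = 7/8
¬x_2 ⇒ (x_2 ⇒ x_1) = 3/4 ⇒ 7/8 = 1
x_1 ⇔ x_2 = 1/8 ⇔ 1/4 = 7/8
¬(x_1 ⇔ x_2) = ¬7/8 = 1/8
(¬x_2 ⇒ (x_2 ⇒ x_1)) ⇔ ¬(x_1 ⇔ x_2) = 1 ⇔ 1/8 = 1/8
x_1 ⇒ x_2 = 1/8 ⇒ 1/4 = 1
(x_1 ⇒ x_2) ⇒ x_1 = 1 ⇒ 1/8 = 1/8
¬x_2 = ¬1/4 = 3/4
((x_1 ⇒ x_2) ⇒ x_1) ⇒ ¬x_2 = 1/8 ⇒ 3/4 = 1
((¬x_2 ⇒ (x_2 ⇒ x_1)) ⇔ ¬(x_1 ⇔ x_2)) ⇔ (((x_1 ⇒ x_2) ⇒ x_1) ⇒ ¬x_2) = 1/8 ⇔ 1 = 1/8
x_2 ⇒ x_2 = 1/4 ⇒ 1/4 = 1
¬(x_2 ⇒ x_2) = ¬1 = 0
x_1 ⇒ x_2 = 1/8 ⇒ 1/4 = 1
x_1 ⇔ x_1 = 1/8 ⇔ 1/8 = 1
(x_1 ⇒ x_2) ⇒ (x_1 ⇔ x_1) = 1 ⇒ 1 = 1
¬(x_2 ⇒ x_2) ⇒ ((x_1 ⇒ x_2) ⇒ (x_1 ⇔ x_1)) = 0 ⇒ 1 = 1
(((¬x_2 ⇒ (x_2 ⇒ x_1)) ⇔ ¬(x_1 ⇔ x_2)) ⇔ (((x_1 ⇒ x_2) ⇒ x_1) ⇒ ¬x_2)) ⇔ (¬(x_2 ⇒ x_2) ⇒ ((x_1 ⇒ x_2) ⇒ (x_1 ⇔ x_1))) = 1/8 ⇔ 1 = 1/8
x_1 ⇒ x_2 = 1/8 ⇒ 1/4 = 1
x_1 ⇔ (x_1 ⇒ x_2) = 1/8 ⇔ 1 = 1/8
x_1 ⇒ x_1 = 1/8 ⇒ 1/8 = 1
x_1 ⇔ x_2 = 1/8 ⇔ 1/4 = 7/8
(x_1 ⇒ x_1) ⇔ (x_1 ⇔ x_2) = 1 ⇔ 7/8 = 7/8
¬((x_1 ⇒ x_1) ⇔ (x_1 ⇔ x_2)) = ¬7/8 = 1/8
(x_1 ⇔ (x_1 ⇒ x_2)) ⇔ ¬((x_1 ⇒ x_1) ⇔ (x_1 ⇔ x_2)) = 1/8 ⇔ 1/8 = 1
x_2 ⇔ x_2 = 1/4 ⇔ 1/4 = 1
¬(x_2 ⇔ x_2) = ¬1 = 0
¬¬(x_2 ⇔ x_2) = ¬0 = 1
¬¬¬(x_2 ⇔ x_2) = ¬1 = 0
((x_1 ⇔ (x_1 ⇒ x_2)) ⇔ ¬((x_1 ⇒ x_1) ⇔ (x_1 ⇔ x_2))) ⇒ ¬¬¬(x_2 ⇔ x_2) = 1 ⇒ 0 = 0
((((¬x_2 ⇒ (x_2 ⇒ x_1)) ⇔ ¬(x_1 ⇔ x_2)) ⇔ (((x_1 ⇒ x_2) ⇒ x_1) ⇒ ¬x_2)) ⇔ (¬(x_2 ⇒ x_2) ⇒ ((x_1 ⇒ x_2) ⇒ (x_1 ⇔ x_1)))) ⇔ (((x_1 ⇔ (x_1 ⇒ x_2)) ⇔ ¬((x_1 ⇒ x_1) ⇔ (x_1 ⇔ x_2))) ⇒ ¬¬¬(x_2 ⇔ x_2)) = 1/8 ⇔ 0 = 7/8
¬((((x_1 ⇔ x_1) ⇔ ¬(x_1 ⇒ x_1)) ⇒ ¬((x_1 ⇔ x_1) ⇔ (x_2 ⇒ x_1))) ⇔ (((x_1 ⇔ x_2) ⇔ (x_2 ⇒ x_2)) ⇒ (¬x_2 ⇒ x_2))) ⇔ (((((¬x_2 ⇒ (x_2 ⇒ x_1)) ⇔ ¬(x_1 ⇔ x_2)) ⇔ (((x_1 ⇒ x_2) ⇒ x_1) ⇒ ¬x_2)) ⇔ (¬(x_2 ⇒ x_2) ⇒ ((x_1 ⇒ x_2) ⇒ (x_1 ⇔ x_1)))) ⇔ (((x_1 ⇔ (x_1 ⇒ x_2)) ⇔ ¬((x_1 ⇒ x_1) ⇔ (x_1 ⇔ x_2))) ⇒ ¬¬¬(x_2 ⇔ x_2))) = 3/8 ⇔ 7/8 = 1/2

1/2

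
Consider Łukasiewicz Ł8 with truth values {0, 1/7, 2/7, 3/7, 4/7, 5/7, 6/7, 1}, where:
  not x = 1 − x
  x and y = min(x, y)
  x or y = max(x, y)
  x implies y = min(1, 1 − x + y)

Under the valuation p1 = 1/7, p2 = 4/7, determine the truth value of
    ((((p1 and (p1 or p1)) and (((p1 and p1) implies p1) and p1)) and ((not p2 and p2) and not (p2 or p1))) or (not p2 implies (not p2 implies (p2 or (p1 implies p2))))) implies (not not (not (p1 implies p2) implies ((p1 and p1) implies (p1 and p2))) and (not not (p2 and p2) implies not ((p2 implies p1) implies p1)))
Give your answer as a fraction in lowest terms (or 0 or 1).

6/7

p1 or p1 = 1/7 or 1/7 = 1/7
p1 and (p1 or p1) = 1/7 and 1/7 = 1/7
p1 and p1 = 1/7 and 1/7 = 1/7
(p1 and p1) implies p1 = 1/7 implies 1/7 = 1
((p1 and p1) implies p1) and p1 = 1 and 1/7 = 1/7
(p1 and (p1 or p1)) and (((p1 and p1) implies p1) and p1) = 1/7 and 1/7 = 1/7
not p2 = not 4/7 = 3/7
not p2 and p2 = 3/7 and 4/7 = 3/7
p2 or p1 = 4/7 or 1/7 = 4/7
not (p2 or p1) = not 4/7 = 3/7
(not p2 and p2) and not (p2 or p1) = 3/7 and 3/7 = 3/7
((p1 and (p1 or p1)) and (((p1 and p1) implies p1) and p1)) and ((not p2 and p2) and not (p2 or p1)) = 1/7 and 3/7 = 1/7
not p2 = not 4/7 = 3/7
not p2 = not 4/7 = 3/7
p1 implies p2 = 1/7 implies 4/7 = 1
p2 or (p1 implies p2) = 4/7 or 1 = 1
not p2 implies (p2 or (p1 implies p2)) = 3/7 implies 1 = 1
not p2 implies (not p2 implies (p2 or (p1 implies p2))) = 3/7 implies 1 = 1
(((p1 and (p1 or p1)) and (((p1 and p1) implies p1) and p1)) and ((not p2 and p2) and not (p2 or p1))) or (not p2 implies (not p2 implies (p2 or (p1 implies p2)))) = 1/7 or 1 = 1
p1 implies p2 = 1/7 implies 4/7 = 1
not (p1 implies p2) = not 1 = 0
p1 and p1 = 1/7 and 1/7 = 1/7
p1 and p2 = 1/7 and 4/7 = 1/7
(p1 and p1) implies (p1 and p2) = 1/7 implies 1/7 = 1
not (p1 implies p2) implies ((p1 and p1) implies (p1 and p2)) = 0 implies 1 = 1
not (not (p1 implies p2) implies ((p1 and p1) implies (p1 and p2))) = not 1 = 0
not not (not (p1 implies p2) implies ((p1 and p1) implies (p1 and p2))) = not 0 = 1
p2 and p2 = 4/7 and 4/7 = 4/7
not (p2 and p2) = not 4/7 = 3/7
not not (p2 and p2) = not 3/7 = 4/7
p2 implies p1 = 4/7 implies 1/7 = 4/7
(p2 implies p1) implies p1 = 4/7 implies 1/7 = 4/7
not ((p2 implies p1) implies p1) = not 4/7 = 3/7
not not (p2 and p2) implies not ((p2 implies p1) implies p1) = 4/7 implies 3/7 = 6/7
not not (not (p1 implies p2) implies ((p1 and p1) implies (p1 and p2))) and (not not (p2 and p2) implies not ((p2 implies p1) implies p1)) = 1 and 6/7 = 6/7
((((p1 and (p1 or p1)) and (((p1 and p1) implies p1) and p1)) and ((not p2 and p2) and not (p2 or p1))) or (not p2 implies (not p2 implies (p2 or (p1 implies p2))))) implies (not not (not (p1 implies p2) implies ((p1 and p1) implies (p1 and p2))) and (not not (p2 and p2) implies not ((p2 implies p1) implies p1))) = 1 implies 6/7 = 6/7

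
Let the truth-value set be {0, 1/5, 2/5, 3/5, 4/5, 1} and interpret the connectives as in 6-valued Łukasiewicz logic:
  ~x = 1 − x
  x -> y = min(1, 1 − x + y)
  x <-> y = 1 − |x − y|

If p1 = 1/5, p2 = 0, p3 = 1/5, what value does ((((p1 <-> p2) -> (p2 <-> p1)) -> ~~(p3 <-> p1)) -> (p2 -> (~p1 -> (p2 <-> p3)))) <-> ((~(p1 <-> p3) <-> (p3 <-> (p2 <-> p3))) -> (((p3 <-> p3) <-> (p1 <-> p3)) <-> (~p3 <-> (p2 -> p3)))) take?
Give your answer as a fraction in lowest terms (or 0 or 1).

1

p1 <-> p2 = 1/5 <-> 0 = 4/5
p2 <-> p1 = 0 <-> 1/5 = 4/5
(p1 <-> p2) -> (p2 <-> p1) = 4/5 -> 4/5 = 1
p3 <-> p1 = 1/5 <-> 1/5 = 1
~(p3 <-> p1) = ~1 = 0
~~(p3 <-> p1) = ~0 = 1
((p1 <-> p2) -> (p2 <-> p1)) -> ~~(p3 <-> p1) = 1 -> 1 = 1
~p1 = ~1/5 = 4/5
p2 <-> p3 = 0 <-> 1/5 = 4/5
~p1 -> (p2 <-> p3) = 4/5 -> 4/5 = 1
p2 -> (~p1 -> (p2 <-> p3)) = 0 -> 1 = 1
(((p1 <-> p2) -> (p2 <-> p1)) -> ~~(p3 <-> p1)) -> (p2 -> (~p1 -> (p2 <-> p3))) = 1 -> 1 = 1
p1 <-> p3 = 1/5 <-> 1/5 = 1
~(p1 <-> p3) = ~1 = 0
p2 <-> p3 = 0 <-> 1/5 = 4/5
p3 <-> (p2 <-> p3) = 1/5 <-> 4/5 = 2/5
~(p1 <-> p3) <-> (p3 <-> (p2 <-> p3)) = 0 <-> 2/5 = 3/5
p3 <-> p3 = 1/5 <-> 1/5 = 1
p1 <-> p3 = 1/5 <-> 1/5 = 1
(p3 <-> p3) <-> (p1 <-> p3) = 1 <-> 1 = 1
~p3 = ~1/5 = 4/5
p2 -> p3 = 0 -> 1/5 = 1
~p3 <-> (p2 -> p3) = 4/5 <-> 1 = 4/5
((p3 <-> p3) <-> (p1 <-> p3)) <-> (~p3 <-> (p2 -> p3)) = 1 <-> 4/5 = 4/5
(~(p1 <-> p3) <-> (p3 <-> (p2 <-> p3))) -> (((p3 <-> p3) <-> (p1 <-> p3)) <-> (~p3 <-> (p2 -> p3))) = 3/5 -> 4/5 = 1
((((p1 <-> p2) -> (p2 <-> p1)) -> ~~(p3 <-> p1)) -> (p2 -> (~p1 -> (p2 <-> p3)))) <-> ((~(p1 <-> p3) <-> (p3 <-> (p2 <-> p3))) -> (((p3 <-> p3) <-> (p1 <-> p3)) <-> (~p3 <-> (p2 -> p3)))) = 1 <-> 1 = 1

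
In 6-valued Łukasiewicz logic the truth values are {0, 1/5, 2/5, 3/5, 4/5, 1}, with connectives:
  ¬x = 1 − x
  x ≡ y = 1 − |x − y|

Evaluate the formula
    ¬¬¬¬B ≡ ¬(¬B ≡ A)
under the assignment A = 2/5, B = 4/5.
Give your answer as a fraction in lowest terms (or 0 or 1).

¬B = ¬4/5 = 1/5
¬¬B = ¬1/5 = 4/5
¬¬¬B = ¬4/5 = 1/5
¬¬¬¬B = ¬1/5 = 4/5
¬B = ¬4/5 = 1/5
¬B ≡ A = 1/5 ≡ 2/5 = 4/5
¬(¬B ≡ A) = ¬4/5 = 1/5
¬¬¬¬B ≡ ¬(¬B ≡ A) = 4/5 ≡ 1/5 = 2/5

2/5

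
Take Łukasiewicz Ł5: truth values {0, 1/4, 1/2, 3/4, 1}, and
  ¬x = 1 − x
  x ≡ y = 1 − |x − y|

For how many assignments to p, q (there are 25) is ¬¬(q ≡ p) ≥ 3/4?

13

value 1: 5 assignments (counts)
value 3/4: 8 assignments (counts)
value 1/2: 6 assignments
value 1/4: 4 assignments
value 0: 2 assignments
So 13 of the 25 assignments meet the threshold.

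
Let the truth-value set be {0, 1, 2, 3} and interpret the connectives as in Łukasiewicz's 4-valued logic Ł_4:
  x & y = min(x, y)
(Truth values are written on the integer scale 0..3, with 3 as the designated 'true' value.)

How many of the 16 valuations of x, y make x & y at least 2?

4

x = 0, y = 0 ↦ 0  <
x = 0, y = 1 ↦ 0  <
x = 0, y = 2 ↦ 0  <
x = 0, y = 3 ↦ 0  <
x = 1, y = 0 ↦ 0  <
x = 1, y = 1 ↦ 1  <
x = 1, y = 2 ↦ 1  <
x = 1, y = 3 ↦ 1  <
x = 2, y = 0 ↦ 0  <
x = 2, y = 1 ↦ 1  <
x = 2, y = 2 ↦ 2  ≥
x = 2, y = 3 ↦ 2  ≥
x = 3, y = 0 ↦ 0  <
x = 3, y = 1 ↦ 1  <
x = 3, y = 2 ↦ 2  ≥
x = 3, y = 3 ↦ 3  ≥
So 4 of the 16 assignments meet the threshold.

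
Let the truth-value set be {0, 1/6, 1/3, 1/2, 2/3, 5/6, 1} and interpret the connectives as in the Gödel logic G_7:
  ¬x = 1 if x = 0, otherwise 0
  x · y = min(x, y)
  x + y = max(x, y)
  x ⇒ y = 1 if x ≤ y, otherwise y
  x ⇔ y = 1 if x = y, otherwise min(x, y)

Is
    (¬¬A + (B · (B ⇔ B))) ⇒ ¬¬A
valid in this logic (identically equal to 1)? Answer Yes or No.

Counterexample: take A = 0, B = 1/6.
¬A = ¬0 = 1
¬¬A = ¬1 = 0
B ⇔ B = 1/6 ⇔ 1/6 = 1
B · (B ⇔ B) = 1/6 · 1 = 1/6
¬¬A + (B · (B ⇔ B)) = 0 + 1/6 = 1/6
¬A = ¬0 = 1
¬¬A = ¬1 = 0
(¬¬A + (B · (B ⇔ B))) ⇒ ¬¬A = 1/6 ⇒ 0 = 0
This gives 0 ≠ 1.

No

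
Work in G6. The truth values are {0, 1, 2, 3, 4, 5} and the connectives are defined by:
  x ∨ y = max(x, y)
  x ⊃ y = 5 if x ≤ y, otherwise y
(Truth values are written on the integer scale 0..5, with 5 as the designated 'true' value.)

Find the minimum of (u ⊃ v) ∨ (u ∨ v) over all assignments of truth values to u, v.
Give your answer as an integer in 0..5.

Take u = 1, v = 0:
u ⊃ v = 1 ⊃ 0 = 0
u ∨ v = 1 ∨ 0 = 1
(u ⊃ v) ∨ (u ∨ v) = 0 ∨ 1 = 1
No assignment yields a value below 1, so this is the minimum.

1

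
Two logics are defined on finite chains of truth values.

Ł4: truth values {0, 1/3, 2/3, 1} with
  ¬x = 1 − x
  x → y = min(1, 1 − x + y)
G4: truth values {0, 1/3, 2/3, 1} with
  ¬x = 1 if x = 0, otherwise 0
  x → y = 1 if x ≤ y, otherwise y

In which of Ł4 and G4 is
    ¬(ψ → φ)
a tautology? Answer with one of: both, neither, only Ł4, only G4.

In Ł4: at φ = 0, ψ = 0 the value is 0 — not a tautology.
In G4: at φ = 0, ψ = 0 the value is 0 — not a tautology.

neither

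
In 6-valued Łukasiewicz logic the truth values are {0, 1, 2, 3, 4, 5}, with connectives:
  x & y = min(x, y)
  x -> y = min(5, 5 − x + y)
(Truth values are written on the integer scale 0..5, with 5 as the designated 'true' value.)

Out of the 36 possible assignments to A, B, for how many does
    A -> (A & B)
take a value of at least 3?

value 5: 21 assignments (counts)
value 4: 5 assignments (counts)
value 3: 4 assignments (counts)
value 2: 3 assignments
value 1: 2 assignments
value 0: 1 assignment
So 30 of the 36 assignments meet the threshold.

30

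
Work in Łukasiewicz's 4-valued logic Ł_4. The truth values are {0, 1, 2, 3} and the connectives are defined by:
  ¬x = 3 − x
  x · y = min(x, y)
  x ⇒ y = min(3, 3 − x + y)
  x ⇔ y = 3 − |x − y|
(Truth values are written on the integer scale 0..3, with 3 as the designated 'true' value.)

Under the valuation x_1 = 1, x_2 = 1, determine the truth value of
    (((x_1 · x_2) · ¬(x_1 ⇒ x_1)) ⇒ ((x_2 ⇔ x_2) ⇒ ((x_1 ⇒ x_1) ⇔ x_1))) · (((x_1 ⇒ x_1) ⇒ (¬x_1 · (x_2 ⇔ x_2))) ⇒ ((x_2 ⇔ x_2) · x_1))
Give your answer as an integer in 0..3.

x_1 · x_2 = 1 · 1 = 1
x_1 ⇒ x_1 = 1 ⇒ 1 = 3
¬(x_1 ⇒ x_1) = ¬3 = 0
(x_1 · x_2) · ¬(x_1 ⇒ x_1) = 1 · 0 = 0
x_2 ⇔ x_2 = 1 ⇔ 1 = 3
x_1 ⇒ x_1 = 1 ⇒ 1 = 3
(x_1 ⇒ x_1) ⇔ x_1 = 3 ⇔ 1 = 1
(x_2 ⇔ x_2) ⇒ ((x_1 ⇒ x_1) ⇔ x_1) = 3 ⇒ 1 = 1
((x_1 · x_2) · ¬(x_1 ⇒ x_1)) ⇒ ((x_2 ⇔ x_2) ⇒ ((x_1 ⇒ x_1) ⇔ x_1)) = 0 ⇒ 1 = 3
x_1 ⇒ x_1 = 1 ⇒ 1 = 3
¬x_1 = ¬1 = 2
x_2 ⇔ x_2 = 1 ⇔ 1 = 3
¬x_1 · (x_2 ⇔ x_2) = 2 · 3 = 2
(x_1 ⇒ x_1) ⇒ (¬x_1 · (x_2 ⇔ x_2)) = 3 ⇒ 2 = 2
x_2 ⇔ x_2 = 1 ⇔ 1 = 3
(x_2 ⇔ x_2) · x_1 = 3 · 1 = 1
((x_1 ⇒ x_1) ⇒ (¬x_1 · (x_2 ⇔ x_2))) ⇒ ((x_2 ⇔ x_2) · x_1) = 2 ⇒ 1 = 2
(((x_1 · x_2) · ¬(x_1 ⇒ x_1)) ⇒ ((x_2 ⇔ x_2) ⇒ ((x_1 ⇒ x_1) ⇔ x_1))) · (((x_1 ⇒ x_1) ⇒ (¬x_1 · (x_2 ⇔ x_2))) ⇒ ((x_2 ⇔ x_2) · x_1)) = 3 · 2 = 2

2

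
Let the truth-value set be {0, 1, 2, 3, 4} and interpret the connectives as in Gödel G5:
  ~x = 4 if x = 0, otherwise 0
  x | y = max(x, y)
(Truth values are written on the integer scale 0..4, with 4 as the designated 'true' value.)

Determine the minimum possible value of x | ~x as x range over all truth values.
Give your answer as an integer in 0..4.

1

Take x = 1:
~x = ~1 = 0
x | ~x = 1 | 0 = 1
No assignment yields a value below 1, so this is the minimum.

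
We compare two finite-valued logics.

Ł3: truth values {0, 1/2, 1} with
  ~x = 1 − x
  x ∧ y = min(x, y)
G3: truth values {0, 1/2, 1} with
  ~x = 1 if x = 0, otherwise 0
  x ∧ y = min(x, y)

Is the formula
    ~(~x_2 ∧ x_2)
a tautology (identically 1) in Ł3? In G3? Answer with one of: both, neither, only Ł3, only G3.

only G3

In Ł3: at x_2 = 1/2 the value is 1/2 — not a tautology.
In G3: every assignment gives 1 — tautology.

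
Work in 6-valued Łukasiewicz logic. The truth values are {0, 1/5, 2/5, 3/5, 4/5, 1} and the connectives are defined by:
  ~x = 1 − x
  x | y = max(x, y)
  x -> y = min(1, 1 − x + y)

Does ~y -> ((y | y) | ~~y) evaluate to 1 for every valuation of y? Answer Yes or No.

Counterexample: take y = 0.
~y = ~0 = 1
y | y = 0 | 0 = 0
~y = ~0 = 1
~~y = ~1 = 0
(y | y) | ~~y = 0 | 0 = 0
~y -> ((y | y) | ~~y) = 1 -> 0 = 0
This gives 0 ≠ 1.

No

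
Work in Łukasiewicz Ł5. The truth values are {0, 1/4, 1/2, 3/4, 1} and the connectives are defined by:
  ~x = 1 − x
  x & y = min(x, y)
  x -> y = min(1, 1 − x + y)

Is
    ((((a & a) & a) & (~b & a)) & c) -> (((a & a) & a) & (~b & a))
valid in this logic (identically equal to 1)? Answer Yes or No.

Yes

At a = 0, b = 1, c = 3/4, for instance:
a & a = 0 & 0 = 0
(a & a) & a = 0 & 0 = 0
~b = ~1 = 0
~b & a = 0 & 0 = 0
((a & a) & a) & (~b & a) = 0 & 0 = 0
(((a & a) & a) & (~b & a)) & c = 0 & 3/4 = 0
((((a & a) & a) & (~b & a)) & c) -> (((a & a) & a) & (~b & a)) = 0 -> 0 = 1
and checking the remaining 124 assignments likewise gives ≥ 1 in every case.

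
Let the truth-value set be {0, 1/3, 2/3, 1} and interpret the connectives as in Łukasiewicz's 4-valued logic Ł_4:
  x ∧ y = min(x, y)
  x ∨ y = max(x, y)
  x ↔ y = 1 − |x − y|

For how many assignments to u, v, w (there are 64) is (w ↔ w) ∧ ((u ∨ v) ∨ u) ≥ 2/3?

48

value 1: 28 assignments (counts)
value 2/3: 20 assignments (counts)
value 1/3: 12 assignments
value 0: 4 assignments
So 48 of the 64 assignments meet the threshold.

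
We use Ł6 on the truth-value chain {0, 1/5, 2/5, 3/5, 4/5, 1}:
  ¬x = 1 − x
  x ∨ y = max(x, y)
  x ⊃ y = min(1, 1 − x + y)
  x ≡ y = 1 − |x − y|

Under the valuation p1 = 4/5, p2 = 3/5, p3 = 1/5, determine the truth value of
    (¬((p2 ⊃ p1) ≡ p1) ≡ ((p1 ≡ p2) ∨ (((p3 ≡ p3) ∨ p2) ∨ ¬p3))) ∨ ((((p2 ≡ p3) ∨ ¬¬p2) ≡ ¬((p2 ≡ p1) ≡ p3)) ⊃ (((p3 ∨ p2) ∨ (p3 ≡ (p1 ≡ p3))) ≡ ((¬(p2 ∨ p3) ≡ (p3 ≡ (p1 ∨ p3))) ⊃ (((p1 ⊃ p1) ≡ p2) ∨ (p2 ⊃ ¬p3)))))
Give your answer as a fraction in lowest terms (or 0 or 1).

4/5

p2 ⊃ p1 = 3/5 ⊃ 4/5 = 1
(p2 ⊃ p1) ≡ p1 = 1 ≡ 4/5 = 4/5
¬((p2 ⊃ p1) ≡ p1) = ¬4/5 = 1/5
p1 ≡ p2 = 4/5 ≡ 3/5 = 4/5
p3 ≡ p3 = 1/5 ≡ 1/5 = 1
(p3 ≡ p3) ∨ p2 = 1 ∨ 3/5 = 1
¬p3 = ¬1/5 = 4/5
((p3 ≡ p3) ∨ p2) ∨ ¬p3 = 1 ∨ 4/5 = 1
(p1 ≡ p2) ∨ (((p3 ≡ p3) ∨ p2) ∨ ¬p3) = 4/5 ∨ 1 = 1
¬((p2 ⊃ p1) ≡ p1) ≡ ((p1 ≡ p2) ∨ (((p3 ≡ p3) ∨ p2) ∨ ¬p3)) = 1/5 ≡ 1 = 1/5
p2 ≡ p3 = 3/5 ≡ 1/5 = 3/5
¬p2 = ¬3/5 = 2/5
¬¬p2 = ¬2/5 = 3/5
(p2 ≡ p3) ∨ ¬¬p2 = 3/5 ∨ 3/5 = 3/5
p2 ≡ p1 = 3/5 ≡ 4/5 = 4/5
(p2 ≡ p1) ≡ p3 = 4/5 ≡ 1/5 = 2/5
¬((p2 ≡ p1) ≡ p3) = ¬2/5 = 3/5
((p2 ≡ p3) ∨ ¬¬p2) ≡ ¬((p2 ≡ p1) ≡ p3) = 3/5 ≡ 3/5 = 1
p3 ∨ p2 = 1/5 ∨ 3/5 = 3/5
p1 ≡ p3 = 4/5 ≡ 1/5 = 2/5
p3 ≡ (p1 ≡ p3) = 1/5 ≡ 2/5 = 4/5
(p3 ∨ p2) ∨ (p3 ≡ (p1 ≡ p3)) = 3/5 ∨ 4/5 = 4/5
p2 ∨ p3 = 3/5 ∨ 1/5 = 3/5
¬(p2 ∨ p3) = ¬3/5 = 2/5
p1 ∨ p3 = 4/5 ∨ 1/5 = 4/5
p3 ≡ (p1 ∨ p3) = 1/5 ≡ 4/5 = 2/5
¬(p2 ∨ p3) ≡ (p3 ≡ (p1 ∨ p3)) = 2/5 ≡ 2/5 = 1
p1 ⊃ p1 = 4/5 ⊃ 4/5 = 1
(p1 ⊃ p1) ≡ p2 = 1 ≡ 3/5 = 3/5
¬p3 = ¬1/5 = 4/5
p2 ⊃ ¬p3 = 3/5 ⊃ 4/5 = 1
((p1 ⊃ p1) ≡ p2) ∨ (p2 ⊃ ¬p3) = 3/5 ∨ 1 = 1
(¬(p2 ∨ p3) ≡ (p3 ≡ (p1 ∨ p3))) ⊃ (((p1 ⊃ p1) ≡ p2) ∨ (p2 ⊃ ¬p3)) = 1 ⊃ 1 = 1
((p3 ∨ p2) ∨ (p3 ≡ (p1 ≡ p3))) ≡ ((¬(p2 ∨ p3) ≡ (p3 ≡ (p1 ∨ p3))) ⊃ (((p1 ⊃ p1) ≡ p2) ∨ (p2 ⊃ ¬p3))) = 4/5 ≡ 1 = 4/5
(((p2 ≡ p3) ∨ ¬¬p2) ≡ ¬((p2 ≡ p1) ≡ p3)) ⊃ (((p3 ∨ p2) ∨ (p3 ≡ (p1 ≡ p3))) ≡ ((¬(p2 ∨ p3) ≡ (p3 ≡ (p1 ∨ p3))) ⊃ (((p1 ⊃ p1) ≡ p2) ∨ (p2 ⊃ ¬p3)))) = 1 ⊃ 4/5 = 4/5
(¬((p2 ⊃ p1) ≡ p1) ≡ ((p1 ≡ p2) ∨ (((p3 ≡ p3) ∨ p2) ∨ ¬p3))) ∨ ((((p2 ≡ p3) ∨ ¬¬p2) ≡ ¬((p2 ≡ p1) ≡ p3)) ⊃ (((p3 ∨ p2) ∨ (p3 ≡ (p1 ≡ p3))) ≡ ((¬(p2 ∨ p3) ≡ (p3 ≡ (p1 ∨ p3))) ⊃ (((p1 ⊃ p1) ≡ p2) ∨ (p2 ⊃ ¬p3))))) = 1/5 ∨ 4/5 = 4/5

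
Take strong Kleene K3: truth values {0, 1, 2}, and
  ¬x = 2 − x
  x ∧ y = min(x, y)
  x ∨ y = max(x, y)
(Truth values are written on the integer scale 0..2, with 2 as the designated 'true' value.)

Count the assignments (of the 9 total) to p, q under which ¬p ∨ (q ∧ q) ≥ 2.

5

p = 0, q = 0 ↦ 2  ≥
p = 0, q = 1 ↦ 2  ≥
p = 0, q = 2 ↦ 2  ≥
p = 1, q = 0 ↦ 1  <
p = 1, q = 1 ↦ 1  <
p = 1, q = 2 ↦ 2  ≥
p = 2, q = 0 ↦ 0  <
p = 2, q = 1 ↦ 1  <
p = 2, q = 2 ↦ 2  ≥
So 5 of the 9 assignments meet the threshold.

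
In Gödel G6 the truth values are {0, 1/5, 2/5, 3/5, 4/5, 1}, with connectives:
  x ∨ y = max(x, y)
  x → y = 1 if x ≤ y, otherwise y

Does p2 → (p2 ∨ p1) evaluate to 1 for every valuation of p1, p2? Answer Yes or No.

Yes

At p1 = 2/5, p2 = 0, for instance:
p2 ∨ p1 = 0 ∨ 2/5 = 2/5
p2 → (p2 ∨ p1) = 0 → 2/5 = 1
and checking the remaining 35 assignments likewise gives ≥ 1 in every case.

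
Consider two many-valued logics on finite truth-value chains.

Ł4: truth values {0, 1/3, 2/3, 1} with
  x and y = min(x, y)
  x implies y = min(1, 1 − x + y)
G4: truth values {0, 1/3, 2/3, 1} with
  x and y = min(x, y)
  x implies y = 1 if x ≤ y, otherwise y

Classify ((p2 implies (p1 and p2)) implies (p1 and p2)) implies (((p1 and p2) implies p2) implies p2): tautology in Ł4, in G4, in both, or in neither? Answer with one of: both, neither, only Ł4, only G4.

only Ł4

In Ł4: every assignment gives 1 — tautology.
In G4: at p1 = 0, p2 = 1/3 the value is 1/3 — not a tautology.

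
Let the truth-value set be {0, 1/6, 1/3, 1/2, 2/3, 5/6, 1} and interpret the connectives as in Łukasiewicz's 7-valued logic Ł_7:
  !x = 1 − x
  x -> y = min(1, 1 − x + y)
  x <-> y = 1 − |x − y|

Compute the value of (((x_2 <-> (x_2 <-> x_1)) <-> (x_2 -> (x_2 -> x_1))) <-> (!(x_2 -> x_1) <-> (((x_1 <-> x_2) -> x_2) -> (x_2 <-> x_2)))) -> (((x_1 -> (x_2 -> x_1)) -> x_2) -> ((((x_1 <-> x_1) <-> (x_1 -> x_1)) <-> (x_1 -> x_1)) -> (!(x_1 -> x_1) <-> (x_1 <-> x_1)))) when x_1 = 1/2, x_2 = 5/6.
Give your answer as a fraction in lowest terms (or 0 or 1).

5/6

x_2 <-> x_1 = 5/6 <-> 1/2 = 2/3
x_2 <-> (x_2 <-> x_1) = 5/6 <-> 2/3 = 5/6
x_2 -> x_1 = 5/6 -> 1/2 = 2/3
x_2 -> (x_2 -> x_1) = 5/6 -> 2/3 = 5/6
(x_2 <-> (x_2 <-> x_1)) <-> (x_2 -> (x_2 -> x_1)) = 5/6 <-> 5/6 = 1
x_2 -> x_1 = 5/6 -> 1/2 = 2/3
!(x_2 -> x_1) = !2/3 = 1/3
x_1 <-> x_2 = 1/2 <-> 5/6 = 2/3
(x_1 <-> x_2) -> x_2 = 2/3 -> 5/6 = 1
x_2 <-> x_2 = 5/6 <-> 5/6 = 1
((x_1 <-> x_2) -> x_2) -> (x_2 <-> x_2) = 1 -> 1 = 1
!(x_2 -> x_1) <-> (((x_1 <-> x_2) -> x_2) -> (x_2 <-> x_2)) = 1/3 <-> 1 = 1/3
((x_2 <-> (x_2 <-> x_1)) <-> (x_2 -> (x_2 -> x_1))) <-> (!(x_2 -> x_1) <-> (((x_1 <-> x_2) -> x_2) -> (x_2 <-> x_2))) = 1 <-> 1/3 = 1/3
x_2 -> x_1 = 5/6 -> 1/2 = 2/3
x_1 -> (x_2 -> x_1) = 1/2 -> 2/3 = 1
(x_1 -> (x_2 -> x_1)) -> x_2 = 1 -> 5/6 = 5/6
x_1 <-> x_1 = 1/2 <-> 1/2 = 1
x_1 -> x_1 = 1/2 -> 1/2 = 1
(x_1 <-> x_1) <-> (x_1 -> x_1) = 1 <-> 1 = 1
x_1 -> x_1 = 1/2 -> 1/2 = 1
((x_1 <-> x_1) <-> (x_1 -> x_1)) <-> (x_1 -> x_1) = 1 <-> 1 = 1
x_1 -> x_1 = 1/2 -> 1/2 = 1
!(x_1 -> x_1) = !1 = 0
x_1 <-> x_1 = 1/2 <-> 1/2 = 1
!(x_1 -> x_1) <-> (x_1 <-> x_1) = 0 <-> 1 = 0
(((x_1 <-> x_1) <-> (x_1 -> x_1)) <-> (x_1 -> x_1)) -> (!(x_1 -> x_1) <-> (x_1 <-> x_1)) = 1 -> 0 = 0
((x_1 -> (x_2 -> x_1)) -> x_2) -> ((((x_1 <-> x_1) <-> (x_1 -> x_1)) <-> (x_1 -> x_1)) -> (!(x_1 -> x_1) <-> (x_1 <-> x_1))) = 5/6 -> 0 = 1/6
(((x_2 <-> (x_2 <-> x_1)) <-> (x_2 -> (x_2 -> x_1))) <-> (!(x_2 -> x_1) <-> (((x_1 <-> x_2) -> x_2) -> (x_2 <-> x_2)))) -> (((x_1 -> (x_2 -> x_1)) -> x_2) -> ((((x_1 <-> x_1) <-> (x_1 -> x_1)) <-> (x_1 -> x_1)) -> (!(x_1 -> x_1) <-> (x_1 <-> x_1)))) = 1/3 -> 1/6 = 5/6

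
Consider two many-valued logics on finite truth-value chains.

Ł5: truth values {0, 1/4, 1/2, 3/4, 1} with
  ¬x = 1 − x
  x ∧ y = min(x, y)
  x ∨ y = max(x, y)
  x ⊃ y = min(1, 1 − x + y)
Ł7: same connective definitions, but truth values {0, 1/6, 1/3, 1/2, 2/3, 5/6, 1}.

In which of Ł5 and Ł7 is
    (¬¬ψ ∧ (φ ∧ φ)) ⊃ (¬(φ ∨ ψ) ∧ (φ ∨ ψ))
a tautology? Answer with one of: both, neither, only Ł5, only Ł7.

neither

In Ł5: at φ = 1/4, ψ = 1 the value is 3/4 — not a tautology.
In Ł7: at φ = 1/6, ψ = 1 the value is 5/6 — not a tautology.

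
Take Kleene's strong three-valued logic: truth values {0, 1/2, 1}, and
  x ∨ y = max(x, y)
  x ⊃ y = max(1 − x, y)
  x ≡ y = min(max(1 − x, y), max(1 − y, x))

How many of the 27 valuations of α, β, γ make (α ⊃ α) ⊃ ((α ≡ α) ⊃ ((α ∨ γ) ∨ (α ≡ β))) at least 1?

value 1: 17 assignments (counts)
value 1/2: 9 assignments
value 0: 1 assignment
So 17 of the 27 assignments meet the threshold.

17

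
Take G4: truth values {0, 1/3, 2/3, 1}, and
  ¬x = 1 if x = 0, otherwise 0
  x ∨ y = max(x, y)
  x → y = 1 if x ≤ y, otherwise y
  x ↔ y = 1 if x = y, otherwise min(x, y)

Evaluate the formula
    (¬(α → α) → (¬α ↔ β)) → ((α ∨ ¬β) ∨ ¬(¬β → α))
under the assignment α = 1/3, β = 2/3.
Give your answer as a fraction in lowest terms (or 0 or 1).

α → α = 1/3 → 1/3 = 1
¬(α → α) = ¬1 = 0
¬α = ¬1/3 = 0
¬α ↔ β = 0 ↔ 2/3 = 0
¬(α → α) → (¬α ↔ β) = 0 → 0 = 1
¬β = ¬2/3 = 0
α ∨ ¬β = 1/3 ∨ 0 = 1/3
¬β = ¬2/3 = 0
¬β → α = 0 → 1/3 = 1
¬(¬β → α) = ¬1 = 0
(α ∨ ¬β) ∨ ¬(¬β → α) = 1/3 ∨ 0 = 1/3
(¬(α → α) → (¬α ↔ β)) → ((α ∨ ¬β) ∨ ¬(¬β → α)) = 1 → 1/3 = 1/3

1/3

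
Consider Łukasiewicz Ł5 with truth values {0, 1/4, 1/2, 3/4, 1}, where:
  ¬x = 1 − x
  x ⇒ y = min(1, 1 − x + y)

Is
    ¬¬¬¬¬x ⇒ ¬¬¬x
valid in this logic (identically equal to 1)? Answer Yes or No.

Yes

x = 0 ↦ 1
x = 1/4 ↦ 1
x = 1/2 ↦ 1
x = 3/4 ↦ 1
x = 1 ↦ 1
Every assignment gives a value ≥ 1.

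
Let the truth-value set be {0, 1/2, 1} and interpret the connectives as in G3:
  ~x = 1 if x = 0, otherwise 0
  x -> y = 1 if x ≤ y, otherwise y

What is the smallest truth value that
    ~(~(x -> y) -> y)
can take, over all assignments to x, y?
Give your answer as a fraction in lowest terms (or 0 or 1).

Take x = 0, y = 0:
x -> y = 0 -> 0 = 1
~(x -> y) = ~1 = 0
~(x -> y) -> y = 0 -> 0 = 1
~(~(x -> y) -> y) = ~1 = 0
No assignment yields a value below 0, so this is the minimum.

0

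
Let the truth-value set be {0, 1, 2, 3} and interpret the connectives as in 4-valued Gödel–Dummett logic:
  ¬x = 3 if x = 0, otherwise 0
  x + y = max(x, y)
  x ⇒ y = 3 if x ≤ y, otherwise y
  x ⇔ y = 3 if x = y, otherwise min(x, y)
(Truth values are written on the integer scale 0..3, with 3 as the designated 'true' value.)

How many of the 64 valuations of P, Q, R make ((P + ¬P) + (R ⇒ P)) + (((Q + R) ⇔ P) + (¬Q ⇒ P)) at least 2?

value 3: 61 assignments (counts)
value 2: 1 assignment (counts)
value 1: 2 assignments
So 62 of the 64 assignments meet the threshold.

62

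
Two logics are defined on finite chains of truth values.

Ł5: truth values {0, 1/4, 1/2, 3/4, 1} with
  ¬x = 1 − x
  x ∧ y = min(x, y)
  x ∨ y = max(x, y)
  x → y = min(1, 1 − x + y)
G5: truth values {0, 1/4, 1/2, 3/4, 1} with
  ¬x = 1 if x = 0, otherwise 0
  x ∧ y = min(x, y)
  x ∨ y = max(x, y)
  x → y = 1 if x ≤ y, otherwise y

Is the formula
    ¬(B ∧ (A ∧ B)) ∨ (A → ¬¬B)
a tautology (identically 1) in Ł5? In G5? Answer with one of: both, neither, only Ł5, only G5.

In Ł5: at A = 1/2, B = 1/4 the value is 3/4 — not a tautology.
In G5: every assignment gives 1 — tautology.

only G5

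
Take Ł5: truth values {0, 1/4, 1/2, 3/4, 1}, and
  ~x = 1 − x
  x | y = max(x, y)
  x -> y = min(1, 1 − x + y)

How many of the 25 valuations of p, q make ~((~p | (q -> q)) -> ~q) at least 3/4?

value 1: 5 assignments (counts)
value 3/4: 5 assignments (counts)
value 1/2: 5 assignments
value 1/4: 5 assignments
value 0: 5 assignments
So 10 of the 25 assignments meet the threshold.

10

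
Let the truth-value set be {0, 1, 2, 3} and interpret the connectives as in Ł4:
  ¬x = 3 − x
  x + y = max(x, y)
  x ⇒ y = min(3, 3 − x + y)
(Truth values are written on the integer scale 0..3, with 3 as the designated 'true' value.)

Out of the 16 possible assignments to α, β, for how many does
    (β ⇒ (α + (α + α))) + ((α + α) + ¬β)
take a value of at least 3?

10

α = 0, β = 0 ↦ 3  ≥
α = 0, β = 1 ↦ 2  <
α = 0, β = 2 ↦ 1  <
α = 0, β = 3 ↦ 0  <
α = 1, β = 0 ↦ 3  ≥
α = 1, β = 1 ↦ 3  ≥
α = 1, β = 2 ↦ 2  <
α = 1, β = 3 ↦ 1  <
α = 2, β = 0 ↦ 3  ≥
α = 2, β = 1 ↦ 3  ≥
α = 2, β = 2 ↦ 3  ≥
α = 2, β = 3 ↦ 2  <
α = 3, β = 0 ↦ 3  ≥
α = 3, β = 1 ↦ 3  ≥
α = 3, β = 2 ↦ 3  ≥
α = 3, β = 3 ↦ 3  ≥
So 10 of the 16 assignments meet the threshold.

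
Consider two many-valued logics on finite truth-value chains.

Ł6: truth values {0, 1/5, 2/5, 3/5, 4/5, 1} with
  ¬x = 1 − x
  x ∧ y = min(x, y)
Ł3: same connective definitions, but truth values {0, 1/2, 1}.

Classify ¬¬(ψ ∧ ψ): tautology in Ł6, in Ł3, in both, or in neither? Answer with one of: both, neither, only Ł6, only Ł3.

In Ł6: at ψ = 0 the value is 0 — not a tautology.
In Ł3: at ψ = 0 the value is 0 — not a tautology.

neither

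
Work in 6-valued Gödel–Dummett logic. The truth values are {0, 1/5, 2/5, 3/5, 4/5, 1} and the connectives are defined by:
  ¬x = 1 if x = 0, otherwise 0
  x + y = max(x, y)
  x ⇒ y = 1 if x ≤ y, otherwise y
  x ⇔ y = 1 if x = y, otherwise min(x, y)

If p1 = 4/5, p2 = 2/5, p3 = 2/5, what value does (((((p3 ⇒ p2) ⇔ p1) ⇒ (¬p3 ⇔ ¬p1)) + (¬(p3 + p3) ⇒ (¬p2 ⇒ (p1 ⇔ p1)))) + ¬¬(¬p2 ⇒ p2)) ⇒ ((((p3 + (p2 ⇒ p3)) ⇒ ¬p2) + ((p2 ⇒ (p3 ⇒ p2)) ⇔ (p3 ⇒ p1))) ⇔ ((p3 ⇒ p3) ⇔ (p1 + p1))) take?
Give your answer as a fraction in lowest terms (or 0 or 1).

p3 ⇒ p2 = 2/5 ⇒ 2/5 = 1
(p3 ⇒ p2) ⇔ p1 = 1 ⇔ 4/5 = 4/5
¬p3 = ¬2/5 = 0
¬p1 = ¬4/5 = 0
¬p3 ⇔ ¬p1 = 0 ⇔ 0 = 1
((p3 ⇒ p2) ⇔ p1) ⇒ (¬p3 ⇔ ¬p1) = 4/5 ⇒ 1 = 1
p3 + p3 = 2/5 + 2/5 = 2/5
¬(p3 + p3) = ¬2/5 = 0
¬p2 = ¬2/5 = 0
p1 ⇔ p1 = 4/5 ⇔ 4/5 = 1
¬p2 ⇒ (p1 ⇔ p1) = 0 ⇒ 1 = 1
¬(p3 + p3) ⇒ (¬p2 ⇒ (p1 ⇔ p1)) = 0 ⇒ 1 = 1
(((p3 ⇒ p2) ⇔ p1) ⇒ (¬p3 ⇔ ¬p1)) + (¬(p3 + p3) ⇒ (¬p2 ⇒ (p1 ⇔ p1))) = 1 + 1 = 1
¬p2 = ¬2/5 = 0
¬p2 ⇒ p2 = 0 ⇒ 2/5 = 1
¬(¬p2 ⇒ p2) = ¬1 = 0
¬¬(¬p2 ⇒ p2) = ¬0 = 1
((((p3 ⇒ p2) ⇔ p1) ⇒ (¬p3 ⇔ ¬p1)) + (¬(p3 + p3) ⇒ (¬p2 ⇒ (p1 ⇔ p1)))) + ¬¬(¬p2 ⇒ p2) = 1 + 1 = 1
p2 ⇒ p3 = 2/5 ⇒ 2/5 = 1
p3 + (p2 ⇒ p3) = 2/5 + 1 = 1
¬p2 = ¬2/5 = 0
(p3 + (p2 ⇒ p3)) ⇒ ¬p2 = 1 ⇒ 0 = 0
p3 ⇒ p2 = 2/5 ⇒ 2/5 = 1
p2 ⇒ (p3 ⇒ p2) = 2/5 ⇒ 1 = 1
p3 ⇒ p1 = 2/5 ⇒ 4/5 = 1
(p2 ⇒ (p3 ⇒ p2)) ⇔ (p3 ⇒ p1) = 1 ⇔ 1 = 1
((p3 + (p2 ⇒ p3)) ⇒ ¬p2) + ((p2 ⇒ (p3 ⇒ p2)) ⇔ (p3 ⇒ p1)) = 0 + 1 = 1
p3 ⇒ p3 = 2/5 ⇒ 2/5 = 1
p1 + p1 = 4/5 + 4/5 = 4/5
(p3 ⇒ p3) ⇔ (p1 + p1) = 1 ⇔ 4/5 = 4/5
(((p3 + (p2 ⇒ p3)) ⇒ ¬p2) + ((p2 ⇒ (p3 ⇒ p2)) ⇔ (p3 ⇒ p1))) ⇔ ((p3 ⇒ p3) ⇔ (p1 + p1)) = 1 ⇔ 4/5 = 4/5
(((((p3 ⇒ p2) ⇔ p1) ⇒ (¬p3 ⇔ ¬p1)) + (¬(p3 + p3) ⇒ (¬p2 ⇒ (p1 ⇔ p1)))) + ¬¬(¬p2 ⇒ p2)) ⇒ ((((p3 + (p2 ⇒ p3)) ⇒ ¬p2) + ((p2 ⇒ (p3 ⇒ p2)) ⇔ (p3 ⇒ p1))) ⇔ ((p3 ⇒ p3) ⇔ (p1 + p1))) = 1 ⇒ 4/5 = 4/5

4/5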